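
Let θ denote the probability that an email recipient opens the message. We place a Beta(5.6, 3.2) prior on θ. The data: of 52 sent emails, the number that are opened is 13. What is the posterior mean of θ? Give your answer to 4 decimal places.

The binomial likelihood is conjugate to the Beta prior: with 13 successes and 39 failures, the posterior is Beta(5.6+13, 3.2+39) = Beta(18.6, 42.2).
Posterior mean = α/(α+β) = 18.6/60.8 = 0.3059.

Posterior mean ≈ 0.3059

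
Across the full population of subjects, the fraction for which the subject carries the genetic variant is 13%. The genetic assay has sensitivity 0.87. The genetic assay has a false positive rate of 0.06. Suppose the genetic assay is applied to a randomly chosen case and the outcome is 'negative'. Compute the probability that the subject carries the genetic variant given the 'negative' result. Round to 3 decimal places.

Write H for 'the subject carries the genetic variant'. Prior odds H:¬H = 0.13/0.87 = 0.14943. For the 'negative' outcome, the likelihood ratio is 0.13/0.94 = 0.13830.
Posterior odds = 0.14943 × 0.13830 = 0.020665, so P(H|E) = 0.020665/(1+0.020665) = 0.020.

P(H | E) ≈ 0.020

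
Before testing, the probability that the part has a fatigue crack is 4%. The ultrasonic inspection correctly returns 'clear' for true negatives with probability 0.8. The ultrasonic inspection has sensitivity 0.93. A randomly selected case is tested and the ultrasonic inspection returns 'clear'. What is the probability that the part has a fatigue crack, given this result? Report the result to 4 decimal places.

Let H be the event that the part has a fatigue crack. P(H) = 0.04, so P(¬H) = 0.96. With E the 'clear' result, P(E|H) = 0.07 and P(E|¬H) = 0.8.
P(E) = 0.07·0.04 + 0.8·0.96 = 0.0028000 + 0.76800 = 0.77080.
By Bayes' theorem, P(H|E) = 0.0028000 / 0.77080 = 0.0036.

P(H | E) ≈ 0.0036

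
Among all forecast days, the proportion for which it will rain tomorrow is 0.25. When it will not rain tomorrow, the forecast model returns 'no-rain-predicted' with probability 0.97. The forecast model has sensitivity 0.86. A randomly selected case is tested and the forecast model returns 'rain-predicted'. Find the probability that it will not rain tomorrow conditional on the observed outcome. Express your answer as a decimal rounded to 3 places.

Write H for 'it will rain tomorrow'. Prior odds H:¬H = 0.25/0.75 = 0.33333. For the 'rain-predicted' outcome, the likelihood ratio is 0.86/0.03 = 28.667.
Posterior odds = 0.33333 × 28.667 = 9.5556, so P(H|E) = 9.5556/(1+9.5556) = 0.905. Then P(¬H|E) = 1 − 0.905 = 0.095.

P(¬H | E) ≈ 0.095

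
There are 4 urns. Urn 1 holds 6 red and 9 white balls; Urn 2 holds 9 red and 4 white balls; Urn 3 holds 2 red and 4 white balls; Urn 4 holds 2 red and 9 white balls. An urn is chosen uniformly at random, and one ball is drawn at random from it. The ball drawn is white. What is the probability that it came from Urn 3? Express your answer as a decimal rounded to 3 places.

P(white|Urn 1) = 0.6; P(white|Urn 2) = 0.3077; P(white|Urn 3) = 0.6667; P(white|Urn 4) = 0.8182.
Prior × likelihood for each source: 0.25·0.6=0.1500, 0.25·0.3077=0.07692, 0.25·0.6667=0.1667, 0.25·0.8182=0.2045. Summing gives P(white) = 0.59814.
P(Urn 3 | white) = 0.1667 / 0.59814 = 0.279.

Posterior probability ≈ 0.279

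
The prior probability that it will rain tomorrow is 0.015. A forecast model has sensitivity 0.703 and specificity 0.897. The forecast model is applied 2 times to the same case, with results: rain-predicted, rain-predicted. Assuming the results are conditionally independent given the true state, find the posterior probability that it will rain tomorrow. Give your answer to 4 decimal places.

Let H be the event that it will rain tomorrow; start with P(H) = 0.015. P('rain-predicted'|H) = 0.703, P('rain-predicted'|¬H) = 0.103.
Update on result 1 ('rain-predicted'): P(H) ← 0.703·0.0150 / (0.703·0.0150 + 0.103·0.9850) = 0.010545/0.11200 = 0.0942.
Update on result 2 ('rain-predicted'): P(H) ← 0.703·0.0942 / (0.703·0.0942 + 0.103·0.9058) = 0.066189/0.15949 = 0.4150.

Posterior P(H) ≈ 0.4150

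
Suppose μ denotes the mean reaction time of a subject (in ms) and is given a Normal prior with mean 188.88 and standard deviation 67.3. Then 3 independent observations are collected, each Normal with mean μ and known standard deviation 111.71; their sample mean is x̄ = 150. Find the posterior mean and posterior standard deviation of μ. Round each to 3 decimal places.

Posterior mean ≈ 168.613; posterior SD ≈ 46.565

With known σ, the Normal prior is conjugate. Weight on the data is w = (n/σ²)/(n/σ² + 1/τ₀²) = 0.00024040/(0.00024040+0.00022079) = 0.52127.
Posterior mean = w·x̄ + (1−w)·μ₀ = 0.52127·150 + 0.47873·188.88 = 168.613. Posterior variance = 1/(0.00024040+0.00022079) = 2168.32, so SD = 46.565.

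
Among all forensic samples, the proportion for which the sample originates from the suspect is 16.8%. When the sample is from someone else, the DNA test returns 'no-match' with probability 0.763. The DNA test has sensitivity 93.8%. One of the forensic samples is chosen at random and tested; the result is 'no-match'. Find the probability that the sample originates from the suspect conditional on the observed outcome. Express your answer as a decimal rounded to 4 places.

P(H | E) ≈ 0.0161

Let H be the event that the sample originates from the suspect. P(H) = 0.168, so P(¬H) = 0.832. With E the 'no-match' result, P(E|H) = 0.062 and P(E|¬H) = 0.763.
P(E) = 0.062·0.168 + 0.763·0.832 = 0.010416 + 0.63482 = 0.64523.
By Bayes' theorem, P(H|E) = 0.010416 / 0.64523 = 0.0161.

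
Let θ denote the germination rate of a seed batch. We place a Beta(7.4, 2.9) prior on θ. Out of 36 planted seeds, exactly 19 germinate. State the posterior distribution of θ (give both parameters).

The binomial likelihood is conjugate to the Beta prior: with 19 successes and 17 failures, the posterior is Beta(7.4+19, 2.9+17) = Beta(26.4, 19.9).

Posterior: Beta(26.4, 19.9)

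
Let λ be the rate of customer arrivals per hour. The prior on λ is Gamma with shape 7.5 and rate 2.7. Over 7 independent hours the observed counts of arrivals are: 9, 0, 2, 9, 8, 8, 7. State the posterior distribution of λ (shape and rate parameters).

The Poisson likelihood adds the total count to the shape and the number of exposure periods to the rate. Here ∑xᵢ = 43 and n = 7, so shape 7.5→50.5 and rate 2.7→9.7.

Posterior: Gamma(shape=50.5, rate=9.7)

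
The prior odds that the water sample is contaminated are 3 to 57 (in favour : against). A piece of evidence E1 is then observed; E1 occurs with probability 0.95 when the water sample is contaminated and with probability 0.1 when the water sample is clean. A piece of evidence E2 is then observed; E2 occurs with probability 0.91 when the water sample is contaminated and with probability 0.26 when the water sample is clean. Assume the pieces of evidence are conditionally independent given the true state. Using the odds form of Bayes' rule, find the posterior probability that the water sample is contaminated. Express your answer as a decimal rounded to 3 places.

Posterior probability ≈ 0.636

Prior odds = 3/57 = 0.052632.
Likelihood ratio for E1 = 0.95/0.1 = 9.5000.
Likelihood ratio for E2 = 0.91/0.26 = 3.5000.
Posterior odds = prior odds × LR₁ × LR₂ = 1.7500.
Posterior probability = odds/(1+odds) = 1.7500/2.7500 = 0.636.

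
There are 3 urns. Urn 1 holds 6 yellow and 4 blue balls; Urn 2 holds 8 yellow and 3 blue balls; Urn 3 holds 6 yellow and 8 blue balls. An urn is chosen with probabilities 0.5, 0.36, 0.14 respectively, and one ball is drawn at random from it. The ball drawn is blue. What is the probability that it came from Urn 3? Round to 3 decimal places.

Tabulate prior·likelihood by source: [1] prior 0.5, lik 0.4, product 0.2000; [2] prior 0.36, lik 0.2727, product 0.09818; [3] prior 0.14, lik 0.5714, product 0.08000.
Normalizing constant = 0.37818; the posterior for Urn 3 is its product over the sum, 0.08000/0.37818 = 0.212.

Posterior probability ≈ 0.212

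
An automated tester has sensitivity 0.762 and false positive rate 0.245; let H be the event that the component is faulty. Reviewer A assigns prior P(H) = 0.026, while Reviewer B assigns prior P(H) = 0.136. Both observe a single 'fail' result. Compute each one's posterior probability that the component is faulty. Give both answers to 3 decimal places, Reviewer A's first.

Reviewer A: 0.077; Reviewer B: 0.329

The likelihood ratio for a 'fail' result is 0.762/0.245 = 3.1102.
Reviewer A: prior odds 0.026/0.974 = 0.026694; posterior odds 0.083024; posterior probability 0.077.
Reviewer B: prior odds 0.136/0.864 = 0.15741; posterior odds 0.48957; posterior probability 0.329.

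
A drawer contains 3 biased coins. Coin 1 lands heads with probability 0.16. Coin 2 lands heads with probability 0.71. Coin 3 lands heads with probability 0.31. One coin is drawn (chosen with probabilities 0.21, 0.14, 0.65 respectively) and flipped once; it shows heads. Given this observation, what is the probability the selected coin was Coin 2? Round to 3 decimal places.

P(heads|C1) = 0.16; P(heads|C2) = 0.71; P(heads|C3) = 0.31.
Prior × likelihood for each source: 0.21·0.16=0.03360, 0.14·0.71=0.09940, 0.65·0.31=0.2015. Summing gives P(heads) = 0.33450.
P(Coin 2 | heads) = 0.09940 / 0.33450 = 0.297.

Posterior probability ≈ 0.297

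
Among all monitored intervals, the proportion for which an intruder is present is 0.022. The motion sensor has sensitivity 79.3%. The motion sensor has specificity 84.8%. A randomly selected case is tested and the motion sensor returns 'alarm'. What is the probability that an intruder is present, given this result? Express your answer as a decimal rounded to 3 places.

Write H for 'an intruder is present'. Prior odds H:¬H = 0.022/0.978 = 0.022495. For the 'alarm' outcome, the likelihood ratio is 0.793/0.152 = 5.2171.
Posterior odds = 0.022495 × 5.2171 = 0.11736, so P(H|E) = 0.11736/(1+0.11736) = 0.105.

P(H | E) ≈ 0.105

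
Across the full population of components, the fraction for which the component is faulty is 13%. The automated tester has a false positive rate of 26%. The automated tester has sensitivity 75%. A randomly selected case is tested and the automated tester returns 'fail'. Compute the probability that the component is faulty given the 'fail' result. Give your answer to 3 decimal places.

P(H | E) ≈ 0.301

Write H for 'the component is faulty'. Prior odds H:¬H = 0.13/0.87 = 0.14943. For the 'fail' outcome, the likelihood ratio is 0.75/0.26 = 2.8846.
Posterior odds = 0.14943 × 2.8846 = 0.43103, so P(H|E) = 0.43103/(1+0.43103) = 0.301.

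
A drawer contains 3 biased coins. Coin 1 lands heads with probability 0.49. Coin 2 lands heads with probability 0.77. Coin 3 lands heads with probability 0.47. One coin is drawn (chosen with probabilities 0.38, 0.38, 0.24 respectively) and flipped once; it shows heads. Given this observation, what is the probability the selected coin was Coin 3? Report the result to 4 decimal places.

Tabulate prior·likelihood by source: [1] prior 0.38, lik 0.49, product 0.1862; [2] prior 0.38, lik 0.77, product 0.2926; [3] prior 0.24, lik 0.47, product 0.1128.
Normalizing constant = 0.59160; the posterior for Coin 3 is its product over the sum, 0.1128/0.59160 = 0.1907.

Posterior probability ≈ 0.1907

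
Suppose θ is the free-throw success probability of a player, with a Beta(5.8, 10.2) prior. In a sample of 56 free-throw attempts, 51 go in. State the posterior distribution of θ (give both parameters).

Posterior: Beta(56.8, 15.2)

Observing 51 successes and 5 failures updates Beta(5.8, 10.2) by adding the success and failure counts to the two shape parameters: α = 5.8+51 = 56.8, β = 10.2+5 = 15.2.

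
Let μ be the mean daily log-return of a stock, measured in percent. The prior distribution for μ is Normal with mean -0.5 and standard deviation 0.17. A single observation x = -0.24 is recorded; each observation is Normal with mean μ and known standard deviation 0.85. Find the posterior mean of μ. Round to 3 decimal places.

Prior precision 1/τ₀² = 1/0.17² = 34.6021; data precision n/σ² = 1/0.85² = 1.38408.
Posterior precision = 34.6021 + 1.38408 = 35.9862.
Posterior mean = (34.6021·-0.5 + 1.38408·-0.24) / 35.9862 = -0.490.

Posterior mean ≈ -0.490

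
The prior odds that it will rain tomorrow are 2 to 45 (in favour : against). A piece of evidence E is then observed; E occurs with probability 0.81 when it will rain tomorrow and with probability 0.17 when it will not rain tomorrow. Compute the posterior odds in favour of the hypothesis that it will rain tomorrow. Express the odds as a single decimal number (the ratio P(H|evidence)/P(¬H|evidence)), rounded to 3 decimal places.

Prior odds = 2/45 = 0.044444.
Likelihood ratio for E = 0.81/0.17 = 4.7647.
Posterior odds = prior odds × LR = 0.21176.

Posterior odds ≈ 0.212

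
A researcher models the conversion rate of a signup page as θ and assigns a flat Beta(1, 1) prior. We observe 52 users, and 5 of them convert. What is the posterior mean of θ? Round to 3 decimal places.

Observing 5 successes and 47 failures updates Beta(1, 1) by adding the success and failure counts to the two shape parameters: α = 1+5 = 6, β = 1+47 = 48.
E[θ | data] = 6/(6+48) = 0.111.

Posterior mean ≈ 0.111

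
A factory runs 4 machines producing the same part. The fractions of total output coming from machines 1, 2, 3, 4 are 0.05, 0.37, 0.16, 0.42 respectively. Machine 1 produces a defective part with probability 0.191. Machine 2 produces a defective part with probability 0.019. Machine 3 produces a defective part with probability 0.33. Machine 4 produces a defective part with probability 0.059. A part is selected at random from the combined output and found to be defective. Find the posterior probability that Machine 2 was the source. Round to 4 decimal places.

Tabulate prior·likelihood by source: [1] prior 0.05, lik 0.191, product 0.009550; [2] prior 0.37, lik 0.019, product 0.007030; [3] prior 0.16, lik 0.33, product 0.05280; [4] prior 0.42, lik 0.059, product 0.02478.
Normalizing constant = 0.094160; the posterior for Machine 2 is its product over the sum, 0.007030/0.094160 = 0.0747.

Posterior probability ≈ 0.0747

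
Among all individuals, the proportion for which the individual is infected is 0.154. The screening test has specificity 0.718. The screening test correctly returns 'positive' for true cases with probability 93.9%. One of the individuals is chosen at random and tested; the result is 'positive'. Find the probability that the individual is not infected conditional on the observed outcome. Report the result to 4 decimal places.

P(¬H | E) ≈ 0.6226

Write H for 'the individual is infected'. Prior odds H:¬H = 0.154/0.846 = 0.18203. For the 'positive' outcome, the likelihood ratio is 0.939/0.282 = 3.3298.
Posterior odds = 0.18203 × 3.3298 = 0.60613, so P(H|E) = 0.60613/(1+0.60613) = 0.3774. Then P(¬H|E) = 1 − 0.3774 = 0.6226.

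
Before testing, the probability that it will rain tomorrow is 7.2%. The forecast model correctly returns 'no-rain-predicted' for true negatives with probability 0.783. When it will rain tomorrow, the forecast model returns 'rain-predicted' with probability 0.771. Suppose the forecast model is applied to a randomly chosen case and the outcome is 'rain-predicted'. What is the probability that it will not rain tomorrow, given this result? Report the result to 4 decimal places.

P(¬H | E) ≈ 0.7839

Write H for 'it will rain tomorrow'. Prior odds H:¬H = 0.072/0.928 = 0.077586. For the 'rain-predicted' outcome, the likelihood ratio is 0.771/0.217 = 3.5530.
Posterior odds = 0.077586 × 3.5530 = 0.27566, so P(H|E) = 0.27566/(1+0.27566) = 0.2161. Then P(¬H|E) = 1 − 0.2161 = 0.7839.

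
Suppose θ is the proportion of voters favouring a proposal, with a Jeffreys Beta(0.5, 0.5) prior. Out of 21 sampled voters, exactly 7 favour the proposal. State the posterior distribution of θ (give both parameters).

Posterior: Beta(7.5, 14.5)

Observing 7 successes and 14 failures updates Beta(0.5, 0.5) by adding the success and failure counts to the two shape parameters: α = 0.5+7 = 7.5, β = 0.5+14 = 14.5.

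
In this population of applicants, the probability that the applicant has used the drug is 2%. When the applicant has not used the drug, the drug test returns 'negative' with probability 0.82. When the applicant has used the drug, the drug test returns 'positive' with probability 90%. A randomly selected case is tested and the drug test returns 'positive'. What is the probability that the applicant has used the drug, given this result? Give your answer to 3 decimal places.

P(H | E) ≈ 0.093

Write H for 'the applicant has used the drug'. Prior odds H:¬H = 0.02/0.98 = 0.020408. For the 'positive' outcome, the likelihood ratio is 0.9/0.18 = 5.0000.
Posterior odds = 0.020408 × 5.0000 = 0.10204, so P(H|E) = 0.10204/(1+0.10204) = 0.093.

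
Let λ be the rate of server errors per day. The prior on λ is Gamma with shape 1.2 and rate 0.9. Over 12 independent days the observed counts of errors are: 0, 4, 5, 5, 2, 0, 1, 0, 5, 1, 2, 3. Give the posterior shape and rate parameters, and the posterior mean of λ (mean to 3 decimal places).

Total count ∑xᵢ = 28 over n = 12 days.
Gamma is conjugate to the Poisson likelihood: posterior is Gamma(shape = 1.2+28 = 29.2, rate = 0.9+12 = 12.9).
E[λ | data] = 29.2/12.9 = 2.264.

Posterior: Gamma(shape=29.2, rate=12.9); mean ≈ 2.264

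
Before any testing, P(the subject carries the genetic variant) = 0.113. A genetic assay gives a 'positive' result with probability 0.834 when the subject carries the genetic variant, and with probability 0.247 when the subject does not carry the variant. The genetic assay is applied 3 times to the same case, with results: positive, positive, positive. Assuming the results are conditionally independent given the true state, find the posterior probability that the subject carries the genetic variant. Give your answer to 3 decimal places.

Let H be the event that the subject carries the genetic variant; start with P(H) = 0.113. P('positive'|H) = 0.834, P('positive'|¬H) = 0.247.
Update on result 1 ('positive'): P(H) ← 0.834·0.1130 / (0.834·0.1130 + 0.247·0.8870) = 0.094242/0.31333 = 0.3008.
Update on result 2 ('positive'): P(H) ← 0.834·0.3008 / (0.834·0.3008 + 0.247·0.6992) = 0.25085/0.42355 = 0.5922.
Update on result 3 ('positive'): P(H) ← 0.834·0.5922 / (0.834·0.5922 + 0.247·0.4078) = 0.49393/0.59464 = 0.8306.

Posterior P(H) ≈ 0.831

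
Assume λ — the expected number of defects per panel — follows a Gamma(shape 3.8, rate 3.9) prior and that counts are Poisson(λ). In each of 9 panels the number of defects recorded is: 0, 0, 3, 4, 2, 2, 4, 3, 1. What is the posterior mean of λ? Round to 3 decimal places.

Total count ∑xᵢ = 19 over n = 9 panels.
Gamma is conjugate to the Poisson likelihood: posterior is Gamma(shape = 3.8+19 = 22.8, rate = 3.9+9 = 12.9).
Posterior mean = shape/rate = 22.8/12.9 = 1.767.

Posterior mean ≈ 1.767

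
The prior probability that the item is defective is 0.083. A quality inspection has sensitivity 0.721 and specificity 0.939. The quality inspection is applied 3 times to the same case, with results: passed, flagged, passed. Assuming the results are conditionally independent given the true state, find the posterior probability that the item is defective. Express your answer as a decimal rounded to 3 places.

Let H be the event that the item is defective; start with P(H) = 0.083. P('flagged'|H) = 0.721, P('flagged'|¬H) = 0.061.
Update on result 1 ('passed'): P(H) ← 0.279·0.0830 / (0.279·0.0830 + 0.939·0.9170) = 0.023157/0.88422 = 0.0262.
Update on result 2 ('flagged'): P(H) ← 0.721·0.0262 / (0.721·0.0262 + 0.061·0.9738) = 0.018882/0.078285 = 0.2412.
Update on result 3 ('passed'): P(H) ← 0.279·0.2412 / (0.279·0.2412 + 0.939·0.7588) = 0.067295/0.77981 = 0.0863.

Posterior P(H) ≈ 0.086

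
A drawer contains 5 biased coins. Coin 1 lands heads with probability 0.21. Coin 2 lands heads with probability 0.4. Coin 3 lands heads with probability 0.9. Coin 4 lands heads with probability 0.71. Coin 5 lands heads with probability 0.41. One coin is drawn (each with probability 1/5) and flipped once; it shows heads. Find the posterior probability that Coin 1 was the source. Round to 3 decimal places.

P(heads|C1) = 0.21; P(heads|C2) = 0.4; P(heads|C3) = 0.9; P(heads|C4) = 0.71; P(heads|C5) = 0.41.
Prior × likelihood for each source: 0.2·0.21=0.04200, 0.2·0.4=0.08000, 0.2·0.9=0.1800, 0.2·0.71=0.1420, 0.2·0.41=0.08200. Summing gives P(heads) = 0.52600.
P(Coin 1 | heads) = 0.04200 / 0.52600 = 0.080.

Posterior probability ≈ 0.080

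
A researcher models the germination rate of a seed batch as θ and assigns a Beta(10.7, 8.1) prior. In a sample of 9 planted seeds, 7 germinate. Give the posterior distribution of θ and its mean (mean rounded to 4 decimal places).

The binomial likelihood is conjugate to the Beta prior: with 7 successes and 2 failures, the posterior is Beta(10.7+7, 8.1+2) = Beta(17.7, 10.1).
Posterior mean = α/(α+β) = 17.7/27.8 = 0.6367.

Posterior: Beta(17.7, 10.1); mean ≈ 0.6367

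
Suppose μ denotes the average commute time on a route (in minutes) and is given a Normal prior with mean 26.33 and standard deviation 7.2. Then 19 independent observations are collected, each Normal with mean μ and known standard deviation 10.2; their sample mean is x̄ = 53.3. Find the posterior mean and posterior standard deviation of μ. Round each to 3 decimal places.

Prior precision 1/τ₀² = 1/7.2² = 0.0192901; data precision n/σ² = 19/10.2² = 0.182622.
Posterior precision = 0.0192901 + 0.182622 = 0.201912, giving posterior SD = 1/√0.201912 = 2.225.
Posterior mean = (0.0192901·26.33 + 0.182622·53.3) / 0.201912 = 50.723.

Posterior mean ≈ 50.723; posterior SD ≈ 2.225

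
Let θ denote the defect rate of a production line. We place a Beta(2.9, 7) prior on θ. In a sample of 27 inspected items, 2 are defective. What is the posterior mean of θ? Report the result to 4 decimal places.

Posterior mean ≈ 0.1328

Observing 2 successes and 25 failures updates Beta(2.9, 7) by adding the success and failure counts to the two shape parameters: α = 2.9+2 = 4.9, β = 7+25 = 32.
E[θ | data] = 4.9/(4.9+32) = 0.1328.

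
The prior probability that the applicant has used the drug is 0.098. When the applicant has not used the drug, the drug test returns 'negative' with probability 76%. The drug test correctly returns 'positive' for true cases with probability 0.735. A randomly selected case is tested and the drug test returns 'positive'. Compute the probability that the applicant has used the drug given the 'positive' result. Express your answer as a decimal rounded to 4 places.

P(H | E) ≈ 0.2497

Let H be the event that the applicant has used the drug. P(H) = 0.098, so P(¬H) = 0.902. With E the 'positive' result, P(E|H) = 0.735 and P(E|¬H) = 0.24.
P(E) = 0.735·0.098 + 0.24·0.902 = 0.072030 + 0.21648 = 0.28851.
By Bayes' theorem, P(H|E) = 0.072030 / 0.28851 = 0.2497.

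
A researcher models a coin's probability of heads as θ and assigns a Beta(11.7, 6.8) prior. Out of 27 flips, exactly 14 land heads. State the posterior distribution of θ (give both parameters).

Posterior: Beta(25.7, 19.8)

The binomial likelihood is conjugate to the Beta prior: with 14 successes and 13 failures, the posterior is Beta(11.7+14, 6.8+13) = Beta(25.7, 19.8).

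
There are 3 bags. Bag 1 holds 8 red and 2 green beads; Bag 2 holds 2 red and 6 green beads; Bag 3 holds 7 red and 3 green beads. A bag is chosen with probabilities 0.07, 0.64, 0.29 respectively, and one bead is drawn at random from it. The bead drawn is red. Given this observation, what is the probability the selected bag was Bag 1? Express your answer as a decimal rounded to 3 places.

Posterior probability ≈ 0.134

P(red|Bag 1) = 0.8; P(red|Bag 2) = 0.25; P(red|Bag 3) = 0.7.
Prior × likelihood for each source: 0.07·0.8=0.05600, 0.64·0.25=0.1600, 0.29·0.7=0.2030. Summing gives P(red) = 0.41900.
P(Bag 1 | red) = 0.05600 / 0.41900 = 0.134.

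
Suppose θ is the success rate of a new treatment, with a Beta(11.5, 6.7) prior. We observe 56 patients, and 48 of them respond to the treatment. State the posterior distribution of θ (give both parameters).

Posterior: Beta(59.5, 14.7)

The binomial likelihood is conjugate to the Beta prior: with 48 successes and 8 failures, the posterior is Beta(11.5+48, 6.7+8) = Beta(59.5, 14.7).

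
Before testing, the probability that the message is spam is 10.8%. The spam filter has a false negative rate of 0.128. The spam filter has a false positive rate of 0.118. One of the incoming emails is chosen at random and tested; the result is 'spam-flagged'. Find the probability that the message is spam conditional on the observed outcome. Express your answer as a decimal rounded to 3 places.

Let H be the event that the message is spam. P(H) = 0.108, so P(¬H) = 0.892. With E the 'spam-flagged' result, P(E|H) = 0.872 and P(E|¬H) = 0.118.
P(E) = 0.872·0.108 + 0.118·0.892 = 0.094176 + 0.10526 = 0.19943.
By Bayes' theorem, P(H|E) = 0.094176 / 0.19943 = 0.472.

P(H | E) ≈ 0.472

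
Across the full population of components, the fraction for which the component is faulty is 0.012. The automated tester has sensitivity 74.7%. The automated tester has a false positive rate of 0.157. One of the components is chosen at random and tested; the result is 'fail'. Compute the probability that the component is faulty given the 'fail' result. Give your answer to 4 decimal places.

Let H be the event that the component is faulty. P(H) = 0.012, so P(¬H) = 0.988. With E the 'fail' result, P(E|H) = 0.747 and P(E|¬H) = 0.157.
P(E) = 0.747·0.012 + 0.157·0.988 = 0.0089640 + 0.15512 = 0.16408.
By Bayes' theorem, P(H|E) = 0.0089640 / 0.16408 = 0.0546.

P(H | E) ≈ 0.0546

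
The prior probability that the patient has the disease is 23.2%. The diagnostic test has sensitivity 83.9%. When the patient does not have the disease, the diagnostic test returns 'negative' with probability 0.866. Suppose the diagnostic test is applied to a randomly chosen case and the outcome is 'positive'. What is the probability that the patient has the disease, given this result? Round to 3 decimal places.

Let H be the event that the patient has the disease. P(H) = 0.232, so P(¬H) = 0.768. With E the 'positive' result, P(E|H) = 0.839 and P(E|¬H) = 0.134.
P(E) = 0.839·0.232 + 0.134·0.768 = 0.19465 + 0.10291 = 0.29756.
By Bayes' theorem, P(H|E) = 0.19465 / 0.29756 = 0.654.

P(H | E) ≈ 0.654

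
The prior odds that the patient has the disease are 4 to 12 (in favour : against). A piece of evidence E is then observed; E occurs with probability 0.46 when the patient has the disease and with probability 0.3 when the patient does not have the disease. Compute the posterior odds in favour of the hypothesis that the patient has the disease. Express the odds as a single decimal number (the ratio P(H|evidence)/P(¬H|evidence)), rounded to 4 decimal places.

Posterior odds ≈ 0.5111

Prior odds = 4/12 = 0.33333.
Likelihood ratio for E = 0.46/0.3 = 1.5333.
Posterior odds = prior odds × LR = 0.51111.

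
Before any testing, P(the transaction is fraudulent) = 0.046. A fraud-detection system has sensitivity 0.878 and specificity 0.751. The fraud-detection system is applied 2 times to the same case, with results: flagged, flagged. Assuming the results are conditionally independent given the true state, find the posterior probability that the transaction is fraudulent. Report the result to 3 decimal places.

Let H be the event that the transaction is fraudulent; start with P(H) = 0.046. P('flagged'|H) = 0.878, P('flagged'|¬H) = 0.249.
Update on result 1 ('flagged'): P(H) ← 0.878·0.0460 / (0.878·0.0460 + 0.249·0.9540) = 0.040388/0.27793 = 0.1453.
Update on result 2 ('flagged'): P(H) ← 0.878·0.1453 / (0.878·0.1453 + 0.249·0.8547) = 0.12759/0.34040 = 0.3748.

Posterior P(H) ≈ 0.375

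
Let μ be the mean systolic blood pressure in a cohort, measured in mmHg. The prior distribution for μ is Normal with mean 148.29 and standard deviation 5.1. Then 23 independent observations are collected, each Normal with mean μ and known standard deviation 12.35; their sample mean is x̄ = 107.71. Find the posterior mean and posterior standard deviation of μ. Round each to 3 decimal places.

With known σ, the Normal prior is conjugate. Weight on the data is w = (n/σ²)/(n/σ² + 1/τ₀²) = 0.150797/(0.150797+0.0384468) = 0.79684.
Posterior mean = w·x̄ + (1−w)·μ₀ = 0.79684·107.71 + 0.20316·148.29 = 115.954. Posterior variance = 1/(0.150797+0.0384468) = 5.28418, so SD = 2.299.

Posterior mean ≈ 115.954; posterior SD ≈ 2.299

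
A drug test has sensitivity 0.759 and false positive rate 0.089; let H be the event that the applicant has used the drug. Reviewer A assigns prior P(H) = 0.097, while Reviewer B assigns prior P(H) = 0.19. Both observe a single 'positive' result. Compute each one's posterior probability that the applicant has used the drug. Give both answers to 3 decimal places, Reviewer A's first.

P('+'|H) = 0.759, P('+'|¬H) = 0.089.
Reviewer A: numerator 0.759·0.097 = 0.073623; evidence = 0.073623+0.089·0.903 = 0.15399; posterior = 0.478.
Reviewer B: numerator 0.759·0.19 = 0.14421; evidence = 0.14421+0.089·0.81 = 0.21630; posterior = 0.667.

Reviewer A: 0.478; Reviewer B: 0.667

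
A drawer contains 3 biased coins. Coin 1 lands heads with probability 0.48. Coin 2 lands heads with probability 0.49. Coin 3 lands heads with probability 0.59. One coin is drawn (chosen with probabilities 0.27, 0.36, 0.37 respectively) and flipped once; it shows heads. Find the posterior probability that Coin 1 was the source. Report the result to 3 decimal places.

Posterior probability ≈ 0.247

P(heads|C1) = 0.48; P(heads|C2) = 0.49; P(heads|C3) = 0.59.
Prior × likelihood for each source: 0.27·0.48=0.1296, 0.36·0.49=0.1764, 0.37·0.59=0.2183. Summing gives P(heads) = 0.52430.
P(Coin 1 | heads) = 0.1296 / 0.52430 = 0.247.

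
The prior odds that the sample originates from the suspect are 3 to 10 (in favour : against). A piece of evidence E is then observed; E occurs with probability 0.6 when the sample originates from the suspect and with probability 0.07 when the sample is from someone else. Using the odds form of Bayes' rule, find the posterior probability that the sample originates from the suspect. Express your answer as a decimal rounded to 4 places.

Posterior probability ≈ 0.7200

Prior odds = 3/10 = 0.30000.
Likelihood ratio for E = 0.6/0.07 = 8.5714.
Posterior odds = prior odds × LR = 2.5714.
Posterior probability = odds/(1+odds) = 2.5714/3.5714 = 0.7200.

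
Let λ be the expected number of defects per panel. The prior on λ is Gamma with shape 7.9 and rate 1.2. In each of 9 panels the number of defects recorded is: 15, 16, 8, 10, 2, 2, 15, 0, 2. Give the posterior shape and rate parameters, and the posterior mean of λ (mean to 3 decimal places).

Posterior: Gamma(shape=77.9, rate=10.2); mean ≈ 7.637

Total count ∑xᵢ = 70 over n = 9 panels.
Gamma is conjugate to the Poisson likelihood: posterior is Gamma(shape = 7.9+70 = 77.9, rate = 1.2+9 = 10.2).
Posterior mean = shape/rate = 77.9/10.2 = 7.637.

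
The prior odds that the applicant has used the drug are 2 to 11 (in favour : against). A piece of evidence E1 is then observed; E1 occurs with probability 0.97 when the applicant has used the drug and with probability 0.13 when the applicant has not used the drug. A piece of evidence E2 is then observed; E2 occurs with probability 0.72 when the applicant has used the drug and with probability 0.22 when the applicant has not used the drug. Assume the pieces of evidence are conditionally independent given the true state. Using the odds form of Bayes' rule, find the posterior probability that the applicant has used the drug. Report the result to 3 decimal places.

Posterior probability ≈ 0.816

Prior odds = 2/11 = 0.18182. In log-odds, ln(0.18182) = -1.7047.
Add log likelihood ratios: ln(7.4615) + ln(3.2727) = 3.1954.
Posterior log-odds = 1.4906, so posterior odds = exp(1.4906) = 4.4399. Converting, P(H|E) = 4.4399/5.4399 = 0.816.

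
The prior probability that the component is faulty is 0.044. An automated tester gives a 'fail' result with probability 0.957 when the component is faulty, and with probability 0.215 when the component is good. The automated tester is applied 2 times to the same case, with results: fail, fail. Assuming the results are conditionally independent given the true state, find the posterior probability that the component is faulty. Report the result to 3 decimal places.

Posterior P(H) ≈ 0.477

With H the event that the component is faulty, the joint likelihood of the observed sequence is P(data|H) = 0.957·0.957 = 0.91585 and P(data|¬H) = 0.215·0.215 = 0.046225.
Bayes: P(H|data) = 0.044·0.91585 / (0.044·0.91585 + 0.956·0.046225) = 0.040297/0.084488 = 0.4770.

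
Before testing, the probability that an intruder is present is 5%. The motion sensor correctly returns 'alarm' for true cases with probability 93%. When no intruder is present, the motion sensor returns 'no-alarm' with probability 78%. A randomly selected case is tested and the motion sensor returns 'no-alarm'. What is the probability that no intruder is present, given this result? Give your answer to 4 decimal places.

P(¬H | E) ≈ 0.9953

Write H for 'an intruder is present'. Prior odds H:¬H = 0.05/0.95 = 0.052632. For the 'no-alarm' outcome, the likelihood ratio is 0.07/0.78 = 0.089744.
Posterior odds = 0.052632 × 0.089744 = 0.0047233, so P(H|E) = 0.0047233/(1+0.0047233) = 0.0047. Then P(¬H|E) = 1 − 0.0047 = 0.9953.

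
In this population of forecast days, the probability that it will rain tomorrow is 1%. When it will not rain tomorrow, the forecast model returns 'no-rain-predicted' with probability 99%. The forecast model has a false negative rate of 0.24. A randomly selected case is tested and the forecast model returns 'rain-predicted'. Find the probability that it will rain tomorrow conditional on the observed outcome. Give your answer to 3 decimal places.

P(H | E) ≈ 0.434

Let H be the event that it will rain tomorrow. P(H) = 0.01, so P(¬H) = 0.99. With E the 'rain-predicted' result, P(E|H) = 0.76 and P(E|¬H) = 0.01.
P(E) = 0.76·0.01 + 0.01·0.99 = 0.0076000 + 0.0099000 = 0.017500.
By Bayes' theorem, P(H|E) = 0.0076000 / 0.017500 = 0.434.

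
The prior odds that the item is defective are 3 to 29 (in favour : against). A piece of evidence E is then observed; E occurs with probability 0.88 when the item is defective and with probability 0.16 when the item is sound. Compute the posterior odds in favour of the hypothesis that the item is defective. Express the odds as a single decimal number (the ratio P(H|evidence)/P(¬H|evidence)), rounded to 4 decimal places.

Posterior odds ≈ 0.5690

Prior odds = 3/29 = 0.10345.
Likelihood ratio for E = 0.88/0.16 = 5.5000.
Posterior odds = prior odds × LR = 0.56897.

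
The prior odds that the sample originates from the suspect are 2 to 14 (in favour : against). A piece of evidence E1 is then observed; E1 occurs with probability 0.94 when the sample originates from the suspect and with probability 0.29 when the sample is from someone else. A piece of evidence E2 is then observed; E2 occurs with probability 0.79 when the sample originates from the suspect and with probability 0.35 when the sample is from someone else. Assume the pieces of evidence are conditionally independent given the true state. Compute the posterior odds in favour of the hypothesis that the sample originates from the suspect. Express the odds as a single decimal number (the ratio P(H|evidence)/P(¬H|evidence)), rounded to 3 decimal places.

Prior odds = 2/14 = 0.14286.
Likelihood ratio for E1 = 0.94/0.29 = 3.2414.
Likelihood ratio for E2 = 0.79/0.35 = 2.2571.
Posterior odds = prior odds × LR₁ × LR₂ = 1.0452.

Posterior odds ≈ 1.045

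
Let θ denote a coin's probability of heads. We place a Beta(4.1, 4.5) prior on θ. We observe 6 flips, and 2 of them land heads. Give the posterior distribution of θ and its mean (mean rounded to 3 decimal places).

Observing 2 successes and 4 failures updates Beta(4.1, 4.5) by adding the success and failure counts to the two shape parameters: α = 4.1+2 = 6.1, β = 4.5+4 = 8.5.
E[θ | data] = 6.1/(6.1+8.5) = 0.418.

Posterior: Beta(6.1, 8.5); mean ≈ 0.418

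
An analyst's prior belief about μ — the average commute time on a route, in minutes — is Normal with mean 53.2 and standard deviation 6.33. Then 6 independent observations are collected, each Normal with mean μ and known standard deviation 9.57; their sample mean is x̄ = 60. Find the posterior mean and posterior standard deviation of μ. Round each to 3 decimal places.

Posterior mean ≈ 58.124; posterior SD ≈ 3.325

With known σ, the Normal prior is conjugate. Weight on the data is w = (n/σ²)/(n/σ² + 1/τ₀²) = 0.0655130/(0.0655130+0.0249570) = 0.72414.
Posterior mean = w·x̄ + (1−w)·μ₀ = 0.72414·60 + 0.27586·53.2 = 58.124. Posterior variance = 1/(0.0655130+0.0249570) = 11.0534, so SD = 3.325.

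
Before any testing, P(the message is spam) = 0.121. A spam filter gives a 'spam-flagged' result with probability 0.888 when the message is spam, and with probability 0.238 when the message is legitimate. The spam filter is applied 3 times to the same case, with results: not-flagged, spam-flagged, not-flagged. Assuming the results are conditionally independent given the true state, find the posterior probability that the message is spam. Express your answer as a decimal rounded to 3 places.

With H the event that the message is spam, the joint likelihood of the observed sequence is P(data|H) = 0.112·0.888·0.112 = 0.011139 and P(data|¬H) = 0.762·0.238·0.762 = 0.13819.
Bayes: P(H|data) = 0.121·0.011139 / (0.121·0.011139 + 0.879·0.13819) = 0.0013478/0.12282 = 0.0110.

Posterior P(H) ≈ 0.011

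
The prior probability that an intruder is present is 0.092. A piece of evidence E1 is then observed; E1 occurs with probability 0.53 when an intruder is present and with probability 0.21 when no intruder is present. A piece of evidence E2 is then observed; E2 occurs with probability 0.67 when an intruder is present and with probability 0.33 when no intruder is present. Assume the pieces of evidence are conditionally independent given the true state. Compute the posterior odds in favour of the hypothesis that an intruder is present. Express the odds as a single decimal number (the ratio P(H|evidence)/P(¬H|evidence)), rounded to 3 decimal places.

Prior odds = 0.092/(1−0.092) = 0.10132. In log-odds, ln(0.10132) = -2.2895.
Add log likelihood ratios: ln(2.5238) + ln(2.0303) = 1.6340.
Posterior log-odds = -0.65550, so posterior odds = exp(-0.65550) = 0.51918.

Posterior odds ≈ 0.519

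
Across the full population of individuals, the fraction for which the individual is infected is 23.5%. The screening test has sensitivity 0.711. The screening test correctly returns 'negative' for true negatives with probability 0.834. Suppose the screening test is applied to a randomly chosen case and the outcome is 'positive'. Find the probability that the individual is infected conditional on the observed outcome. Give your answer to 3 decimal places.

Write H for 'the individual is infected'. Prior odds H:¬H = 0.235/0.765 = 0.30719. For the 'positive' outcome, the likelihood ratio is 0.711/0.166 = 4.2831.
Posterior odds = 0.30719 × 4.2831 = 1.3157, so P(H|E) = 1.3157/(1+1.3157) = 0.568.

P(H | E) ≈ 0.568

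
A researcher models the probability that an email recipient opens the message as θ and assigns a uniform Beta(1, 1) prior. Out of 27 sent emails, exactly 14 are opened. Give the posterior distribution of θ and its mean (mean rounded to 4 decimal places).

Posterior: Beta(15, 14); mean ≈ 0.5172

The binomial likelihood is conjugate to the Beta prior: with 14 successes and 13 failures, the posterior is Beta(1+14, 1+13) = Beta(15, 14).
Posterior mean = α/(α+β) = 15/29 = 0.5172.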